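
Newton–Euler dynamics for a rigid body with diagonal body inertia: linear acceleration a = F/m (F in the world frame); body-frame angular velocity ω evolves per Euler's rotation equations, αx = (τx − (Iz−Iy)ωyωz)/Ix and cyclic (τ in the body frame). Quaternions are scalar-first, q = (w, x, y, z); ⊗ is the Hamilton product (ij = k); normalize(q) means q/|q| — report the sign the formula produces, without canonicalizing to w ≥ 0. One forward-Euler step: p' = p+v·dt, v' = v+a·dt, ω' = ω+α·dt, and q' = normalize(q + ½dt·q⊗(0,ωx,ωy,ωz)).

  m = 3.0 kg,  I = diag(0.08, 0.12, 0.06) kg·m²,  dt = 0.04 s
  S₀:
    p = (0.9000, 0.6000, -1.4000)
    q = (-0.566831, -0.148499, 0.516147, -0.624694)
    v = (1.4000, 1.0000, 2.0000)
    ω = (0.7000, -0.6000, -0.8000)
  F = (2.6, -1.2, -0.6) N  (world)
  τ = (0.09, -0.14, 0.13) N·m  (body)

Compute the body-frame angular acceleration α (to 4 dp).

α = (1.4850, -1.0733, 2.4467)

ω×(Iω) gyroscopic = (-0.0288, -0.0112, -0.0168)
α = I⁻¹(τ − ω×Iω) = (1.4850, -1.0733, 2.4467)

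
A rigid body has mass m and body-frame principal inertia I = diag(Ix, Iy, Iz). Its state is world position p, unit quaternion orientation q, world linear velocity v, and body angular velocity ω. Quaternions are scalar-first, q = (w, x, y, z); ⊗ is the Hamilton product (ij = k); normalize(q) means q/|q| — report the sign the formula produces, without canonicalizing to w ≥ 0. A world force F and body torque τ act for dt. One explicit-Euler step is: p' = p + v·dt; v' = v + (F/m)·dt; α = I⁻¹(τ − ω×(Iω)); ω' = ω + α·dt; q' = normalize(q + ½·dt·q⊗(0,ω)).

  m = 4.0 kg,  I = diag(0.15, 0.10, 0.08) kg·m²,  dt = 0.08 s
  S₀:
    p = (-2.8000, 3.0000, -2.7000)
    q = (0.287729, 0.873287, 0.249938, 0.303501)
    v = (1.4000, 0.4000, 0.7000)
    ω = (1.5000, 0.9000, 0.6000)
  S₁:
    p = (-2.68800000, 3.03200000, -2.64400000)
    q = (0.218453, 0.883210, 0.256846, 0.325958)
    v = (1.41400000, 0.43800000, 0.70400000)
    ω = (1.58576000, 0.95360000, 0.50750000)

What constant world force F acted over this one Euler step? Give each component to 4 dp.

F = (0.7000, 1.9000, 0.2000)

velocity change Δv = (0.01400000, 0.03800000, 0.00400000)
applied force F = (0.7000, 1.9000, 0.2000)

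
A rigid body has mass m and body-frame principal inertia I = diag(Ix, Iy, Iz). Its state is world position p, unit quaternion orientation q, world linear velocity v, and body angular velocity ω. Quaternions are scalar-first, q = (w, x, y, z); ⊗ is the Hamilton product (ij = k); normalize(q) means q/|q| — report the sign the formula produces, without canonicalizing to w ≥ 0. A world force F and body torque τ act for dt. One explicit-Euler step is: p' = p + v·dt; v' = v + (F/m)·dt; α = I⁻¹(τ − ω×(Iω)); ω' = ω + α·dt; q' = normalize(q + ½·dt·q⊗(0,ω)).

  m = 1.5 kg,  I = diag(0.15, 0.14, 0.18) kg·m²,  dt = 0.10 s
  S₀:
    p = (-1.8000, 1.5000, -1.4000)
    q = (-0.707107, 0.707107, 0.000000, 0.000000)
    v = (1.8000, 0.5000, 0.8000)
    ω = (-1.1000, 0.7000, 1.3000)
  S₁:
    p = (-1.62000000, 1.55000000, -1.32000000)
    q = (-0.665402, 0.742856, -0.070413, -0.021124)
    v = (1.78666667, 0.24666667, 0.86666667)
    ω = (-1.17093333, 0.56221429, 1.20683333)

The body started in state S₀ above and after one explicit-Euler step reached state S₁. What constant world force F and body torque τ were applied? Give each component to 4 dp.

v₁ − v₀ = (-0.01333333, -0.25333333, 0.06666667)
applied force F = (-0.2000, -3.8000, 1.0000)
Δω = ω₁−ω₀ = (-0.07093333, -0.13778571, -0.09316667)
precession coupling = (0.0364, 0.0429, 0.0077)
τ = I·(Δω/dt) + ω₀×(Iω₀) = (-0.0700, -0.1500, -0.1600)

F = (-0.2000, -3.8000, 1.0000)
τ = (-0.0700, -0.1500, -0.1600)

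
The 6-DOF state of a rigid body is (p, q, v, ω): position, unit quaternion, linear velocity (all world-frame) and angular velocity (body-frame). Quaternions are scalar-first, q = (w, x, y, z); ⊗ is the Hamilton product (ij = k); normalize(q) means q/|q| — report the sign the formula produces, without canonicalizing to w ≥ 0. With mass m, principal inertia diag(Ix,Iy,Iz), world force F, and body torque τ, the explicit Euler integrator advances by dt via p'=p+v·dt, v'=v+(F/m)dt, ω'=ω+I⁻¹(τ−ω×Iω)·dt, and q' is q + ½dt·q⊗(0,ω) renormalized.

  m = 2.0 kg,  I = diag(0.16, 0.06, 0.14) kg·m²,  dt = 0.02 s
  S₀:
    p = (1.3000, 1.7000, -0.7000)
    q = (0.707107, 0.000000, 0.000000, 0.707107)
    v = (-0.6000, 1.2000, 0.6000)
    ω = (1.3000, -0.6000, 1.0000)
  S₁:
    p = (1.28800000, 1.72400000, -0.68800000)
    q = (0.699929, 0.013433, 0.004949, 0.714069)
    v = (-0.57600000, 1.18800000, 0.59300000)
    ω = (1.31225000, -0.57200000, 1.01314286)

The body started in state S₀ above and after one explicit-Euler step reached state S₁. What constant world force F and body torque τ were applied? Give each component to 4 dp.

Δv = v₁−v₀ = (0.02400000, -0.01200000, -0.00700000)
applied force F = (2.4000, -1.2000, -0.7000)
rate change Δω = (0.01225000, 0.02800000, 0.01314286)
ω₀×(Iω₀) = (-0.0480, 0.0260, 0.0780)
I·α + gyro = (0.0500, 0.1100, 0.1700)

F = (2.4000, -1.2000, -0.7000)
τ = (0.0500, 0.1100, 0.1700)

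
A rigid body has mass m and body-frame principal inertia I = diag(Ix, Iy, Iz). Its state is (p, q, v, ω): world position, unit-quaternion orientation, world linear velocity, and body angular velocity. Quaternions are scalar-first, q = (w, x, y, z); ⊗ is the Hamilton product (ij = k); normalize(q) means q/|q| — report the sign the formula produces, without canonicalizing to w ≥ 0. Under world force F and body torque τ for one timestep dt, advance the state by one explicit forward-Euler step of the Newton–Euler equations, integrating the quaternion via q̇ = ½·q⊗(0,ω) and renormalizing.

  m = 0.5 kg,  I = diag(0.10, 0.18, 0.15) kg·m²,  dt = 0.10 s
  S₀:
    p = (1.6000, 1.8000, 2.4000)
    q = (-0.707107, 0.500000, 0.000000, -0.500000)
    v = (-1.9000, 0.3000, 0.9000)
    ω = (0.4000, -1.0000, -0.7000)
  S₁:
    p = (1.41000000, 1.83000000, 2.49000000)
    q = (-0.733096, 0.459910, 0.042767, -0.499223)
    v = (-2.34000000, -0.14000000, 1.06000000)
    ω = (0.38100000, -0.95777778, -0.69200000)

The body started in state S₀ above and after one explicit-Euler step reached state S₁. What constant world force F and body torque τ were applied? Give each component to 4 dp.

F = (-2.2000, -2.2000, 0.8000)
τ = (-0.0400, 0.0900, -0.0200)

Δω = ω₁−ω₀ = (-0.01900000, 0.04222222, 0.00800000)
gyro term ω₀×Iω₀ = (-0.0210, 0.0140, -0.0320)
applied torque τ = (-0.0400, 0.0900, -0.0200)
v₁ − v₀ = (-0.44000000, -0.44000000, 0.16000000)
F = m·Δv/dt = (-2.2000, -2.2000, 0.8000)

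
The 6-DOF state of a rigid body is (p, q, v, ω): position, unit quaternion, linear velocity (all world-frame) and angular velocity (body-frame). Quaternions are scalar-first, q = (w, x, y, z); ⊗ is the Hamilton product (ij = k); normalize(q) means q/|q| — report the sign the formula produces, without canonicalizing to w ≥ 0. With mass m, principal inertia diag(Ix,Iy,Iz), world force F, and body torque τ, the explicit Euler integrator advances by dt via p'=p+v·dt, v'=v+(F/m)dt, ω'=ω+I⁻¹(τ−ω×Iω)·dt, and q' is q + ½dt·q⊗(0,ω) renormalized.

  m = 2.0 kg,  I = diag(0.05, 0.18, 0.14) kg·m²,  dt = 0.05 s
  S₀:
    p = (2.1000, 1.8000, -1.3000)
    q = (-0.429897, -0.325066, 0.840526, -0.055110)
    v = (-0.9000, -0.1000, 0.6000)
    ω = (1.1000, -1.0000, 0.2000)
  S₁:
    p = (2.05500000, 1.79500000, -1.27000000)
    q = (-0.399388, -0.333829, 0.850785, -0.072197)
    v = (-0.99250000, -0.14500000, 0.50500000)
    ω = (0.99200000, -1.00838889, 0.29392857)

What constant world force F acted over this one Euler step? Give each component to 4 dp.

F = (-3.7000, -1.8000, -3.8000)

velocity change Δv = (-0.09250000, -0.04500000, -0.09500000)
F = m·Δv/dt = (-3.7000, -1.8000, -3.8000)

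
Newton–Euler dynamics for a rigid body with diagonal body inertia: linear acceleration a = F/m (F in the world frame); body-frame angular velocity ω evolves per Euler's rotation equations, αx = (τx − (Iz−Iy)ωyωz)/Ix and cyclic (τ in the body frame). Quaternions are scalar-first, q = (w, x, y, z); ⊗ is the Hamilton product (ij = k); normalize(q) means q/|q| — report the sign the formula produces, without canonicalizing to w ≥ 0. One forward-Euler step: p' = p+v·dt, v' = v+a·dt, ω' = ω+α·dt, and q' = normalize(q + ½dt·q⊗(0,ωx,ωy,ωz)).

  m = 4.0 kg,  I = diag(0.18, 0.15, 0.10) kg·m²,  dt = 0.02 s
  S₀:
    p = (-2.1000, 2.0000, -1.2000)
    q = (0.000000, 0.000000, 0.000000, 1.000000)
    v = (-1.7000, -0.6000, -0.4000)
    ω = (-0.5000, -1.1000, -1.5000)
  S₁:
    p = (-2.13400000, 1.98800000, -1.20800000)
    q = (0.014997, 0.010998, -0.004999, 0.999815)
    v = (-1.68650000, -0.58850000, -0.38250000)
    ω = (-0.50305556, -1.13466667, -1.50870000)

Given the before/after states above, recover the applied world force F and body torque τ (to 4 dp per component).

velocity change Δv = (0.01350000, 0.01150000, 0.01750000)
applied force F = (2.7000, 2.3000, 3.5000)
rate change Δω = (-0.00305556, -0.03466667, -0.00870000)
precession coupling = (-0.0825, 0.0600, -0.0165)
τ = I·(Δω/dt) + ω₀×(Iω₀) = (-0.1100, -0.2000, -0.0600)

F = (2.7000, 2.3000, 3.5000)
τ = (-0.1100, -0.2000, -0.0600)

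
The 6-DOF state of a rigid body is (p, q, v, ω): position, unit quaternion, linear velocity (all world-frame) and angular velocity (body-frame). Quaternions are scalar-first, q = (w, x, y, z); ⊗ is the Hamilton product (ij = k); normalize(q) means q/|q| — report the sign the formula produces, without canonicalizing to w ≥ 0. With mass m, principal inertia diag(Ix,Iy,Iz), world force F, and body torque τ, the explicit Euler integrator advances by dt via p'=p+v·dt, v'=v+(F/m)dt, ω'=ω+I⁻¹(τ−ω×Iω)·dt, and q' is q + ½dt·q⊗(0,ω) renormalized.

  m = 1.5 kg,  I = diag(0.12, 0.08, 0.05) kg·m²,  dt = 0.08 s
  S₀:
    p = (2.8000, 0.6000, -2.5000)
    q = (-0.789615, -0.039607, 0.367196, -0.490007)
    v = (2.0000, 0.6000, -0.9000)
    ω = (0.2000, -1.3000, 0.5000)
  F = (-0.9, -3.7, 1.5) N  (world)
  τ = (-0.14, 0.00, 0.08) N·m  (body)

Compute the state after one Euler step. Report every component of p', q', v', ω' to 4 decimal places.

p' = (2.9600, 0.6480, -2.5720)
q' = (-0.7592, -0.0640, 0.4045, -0.5059)
v' = (1.9520, 0.4027, -0.8200)
ω' = (0.0937, -1.3070, 0.6114)

gyro term ω×Iω = (0.0195, 0.0070, 0.0104)
α = I⁻¹(τ − ω×Iω) = (-1.3292, -0.0875, 1.3920)
new body rate ω' = (0.0937, -1.3070, 0.6114)
Hamilton product q⊗(0,ω) = (0.7302797, -0.6113341, 0.9483016, -0.4167576)
updated quaternion q' = (-0.7592, -0.0640, 0.4045, -0.5059)
a = F/m = (-0.6000, -2.4667, 1.0000)
p + v·dt = (2.9600, 0.6480, -2.5720)
new velocity v' = (1.9520, 0.4027, -0.8200)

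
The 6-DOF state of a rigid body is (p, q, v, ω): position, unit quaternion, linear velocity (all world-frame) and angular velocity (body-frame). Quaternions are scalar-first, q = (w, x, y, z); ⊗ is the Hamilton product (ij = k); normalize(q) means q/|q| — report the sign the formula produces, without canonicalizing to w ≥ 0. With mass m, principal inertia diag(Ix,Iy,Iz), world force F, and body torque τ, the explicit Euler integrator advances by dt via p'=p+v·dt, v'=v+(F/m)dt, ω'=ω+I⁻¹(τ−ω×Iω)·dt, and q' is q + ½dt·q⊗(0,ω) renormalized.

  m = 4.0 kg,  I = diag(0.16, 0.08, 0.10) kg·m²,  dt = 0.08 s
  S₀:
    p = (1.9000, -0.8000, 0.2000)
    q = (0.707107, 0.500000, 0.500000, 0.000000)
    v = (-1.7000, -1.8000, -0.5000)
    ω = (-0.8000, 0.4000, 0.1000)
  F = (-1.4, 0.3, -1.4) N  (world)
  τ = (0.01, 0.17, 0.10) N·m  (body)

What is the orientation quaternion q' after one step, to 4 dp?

q' = (0.7146, 0.4791, 0.5090, 0.0268)

Hamilton product q⊗(0,ω) = (0.2000000, -0.5156856, 0.2328428, 0.6707107)
q + ½dt·q⊗(0,ω), renormalized = (0.7146, 0.4791, 0.5090, 0.0268)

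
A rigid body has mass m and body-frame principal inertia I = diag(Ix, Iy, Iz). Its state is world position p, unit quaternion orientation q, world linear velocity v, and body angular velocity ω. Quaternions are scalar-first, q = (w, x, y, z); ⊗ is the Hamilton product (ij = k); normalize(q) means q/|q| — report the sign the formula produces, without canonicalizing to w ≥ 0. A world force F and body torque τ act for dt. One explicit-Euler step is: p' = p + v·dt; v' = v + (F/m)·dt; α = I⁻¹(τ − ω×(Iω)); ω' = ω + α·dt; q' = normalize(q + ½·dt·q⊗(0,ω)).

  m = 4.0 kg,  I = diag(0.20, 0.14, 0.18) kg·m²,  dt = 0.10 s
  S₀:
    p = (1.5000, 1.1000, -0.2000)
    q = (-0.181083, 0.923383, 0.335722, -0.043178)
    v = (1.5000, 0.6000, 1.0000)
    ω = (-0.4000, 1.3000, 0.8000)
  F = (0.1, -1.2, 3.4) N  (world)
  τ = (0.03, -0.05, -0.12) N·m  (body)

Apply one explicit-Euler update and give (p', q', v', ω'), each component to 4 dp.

p' = (1.6500, 1.1600, -0.1000)
q' = (-0.1821, 0.9403, 0.2870, 0.0163)
v' = (1.5025, 0.5700, 1.0850)
ω' = (-0.4058, 1.2689, 0.7160)

α = I⁻¹(τ − ω×Iω) = (-0.0580, -0.3114, -0.8400)
ω + α·dt = (-0.4058, 1.2689, 0.7160)
Hamilton product q⊗(0,ω) = (-0.0325430, 0.3971422, -0.9568431, 1.1898203)
q + ½dt·q⊗(0,ω), renormalized = (-0.1821, 0.9403, 0.2870, 0.0163)
new position p' = (1.6500, 1.1600, -0.1000)
new velocity v' = (1.5025, 0.5700, 1.0850)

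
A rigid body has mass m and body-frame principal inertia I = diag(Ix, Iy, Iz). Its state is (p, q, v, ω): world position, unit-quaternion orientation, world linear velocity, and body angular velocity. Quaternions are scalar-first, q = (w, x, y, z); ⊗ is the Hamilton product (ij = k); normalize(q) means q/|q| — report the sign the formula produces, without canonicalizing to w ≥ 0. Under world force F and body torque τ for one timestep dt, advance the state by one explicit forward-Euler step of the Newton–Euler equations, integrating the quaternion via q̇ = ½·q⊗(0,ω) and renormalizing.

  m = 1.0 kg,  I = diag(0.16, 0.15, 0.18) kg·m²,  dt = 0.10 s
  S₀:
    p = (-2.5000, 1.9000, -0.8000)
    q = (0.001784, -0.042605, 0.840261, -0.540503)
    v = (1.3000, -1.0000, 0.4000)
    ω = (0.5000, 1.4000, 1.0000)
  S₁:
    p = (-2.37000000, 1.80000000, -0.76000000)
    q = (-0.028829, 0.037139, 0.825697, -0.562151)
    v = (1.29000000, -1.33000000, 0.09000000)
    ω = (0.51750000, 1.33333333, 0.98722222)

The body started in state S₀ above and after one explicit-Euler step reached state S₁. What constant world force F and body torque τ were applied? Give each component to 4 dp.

rate change Δω = (0.01750000, -0.06666667, -0.01277778)
ω₀×(Iω₀) = (0.0420, -0.0100, -0.0070)
I·α + gyro = (0.0700, -0.1100, -0.0300)
v₁ − v₀ = (-0.01000000, -0.33000000, -0.31000000)
m·(v₁−v₀)/dt = (-0.1000, -3.3000, -3.1000)

F = (-0.1000, -3.3000, -3.1000)
τ = (0.0700, -0.1100, -0.0300)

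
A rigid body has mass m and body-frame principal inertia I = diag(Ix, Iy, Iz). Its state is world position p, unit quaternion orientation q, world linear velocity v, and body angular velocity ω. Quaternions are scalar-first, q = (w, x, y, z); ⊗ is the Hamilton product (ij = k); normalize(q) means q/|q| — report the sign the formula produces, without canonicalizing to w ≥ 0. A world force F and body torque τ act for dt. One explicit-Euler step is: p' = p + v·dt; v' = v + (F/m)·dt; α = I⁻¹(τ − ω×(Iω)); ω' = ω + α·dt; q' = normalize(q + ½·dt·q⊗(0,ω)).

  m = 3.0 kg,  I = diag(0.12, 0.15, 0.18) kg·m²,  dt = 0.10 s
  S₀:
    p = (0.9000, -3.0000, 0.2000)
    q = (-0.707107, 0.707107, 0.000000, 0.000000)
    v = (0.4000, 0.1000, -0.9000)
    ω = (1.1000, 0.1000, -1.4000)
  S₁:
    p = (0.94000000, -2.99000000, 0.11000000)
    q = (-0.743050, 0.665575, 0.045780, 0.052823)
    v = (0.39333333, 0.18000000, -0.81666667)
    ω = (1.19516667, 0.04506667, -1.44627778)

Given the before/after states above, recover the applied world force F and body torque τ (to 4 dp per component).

F = (-0.2000, 2.4000, 2.5000)
τ = (0.1100, 0.0100, -0.0800)

rate change Δω = (0.09516667, -0.05493333, -0.04627778)
ω₀×(Iω₀) = (-0.0042, 0.0924, 0.0033)
I·α + gyro = (0.1100, 0.0100, -0.0800)
velocity change Δv = (-0.00666667, 0.08000000, 0.08333333)
F = m·Δv/dt = (-0.2000, 2.4000, 2.5000)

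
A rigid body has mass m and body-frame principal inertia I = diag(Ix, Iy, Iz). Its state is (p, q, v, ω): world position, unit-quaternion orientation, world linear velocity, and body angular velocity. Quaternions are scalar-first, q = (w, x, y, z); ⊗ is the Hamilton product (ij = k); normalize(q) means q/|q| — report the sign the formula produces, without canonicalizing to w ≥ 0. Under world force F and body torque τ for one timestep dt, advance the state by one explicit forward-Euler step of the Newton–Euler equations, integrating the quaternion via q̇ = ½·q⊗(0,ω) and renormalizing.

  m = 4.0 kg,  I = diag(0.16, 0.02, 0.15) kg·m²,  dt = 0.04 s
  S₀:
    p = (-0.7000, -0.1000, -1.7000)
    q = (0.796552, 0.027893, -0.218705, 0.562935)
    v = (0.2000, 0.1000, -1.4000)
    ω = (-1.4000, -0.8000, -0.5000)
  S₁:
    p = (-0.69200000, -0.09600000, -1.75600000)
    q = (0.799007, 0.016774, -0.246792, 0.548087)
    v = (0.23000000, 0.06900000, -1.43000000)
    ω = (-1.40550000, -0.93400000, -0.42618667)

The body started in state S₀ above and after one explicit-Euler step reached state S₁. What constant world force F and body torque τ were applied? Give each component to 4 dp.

rate change Δω = (-0.00550000, -0.13400000, 0.07381333)
gyro term ω₀×Iω₀ = (0.0520, 0.0070, -0.1568)
applied torque τ = (0.0300, -0.0600, 0.1200)
velocity change Δv = (0.03000000, -0.03100000, -0.03000000)
F = m·Δv/dt = (3.0000, -3.1000, -3.0000)

F = (3.0000, -3.1000, -3.0000)
τ = (0.0300, -0.0600, 0.1200)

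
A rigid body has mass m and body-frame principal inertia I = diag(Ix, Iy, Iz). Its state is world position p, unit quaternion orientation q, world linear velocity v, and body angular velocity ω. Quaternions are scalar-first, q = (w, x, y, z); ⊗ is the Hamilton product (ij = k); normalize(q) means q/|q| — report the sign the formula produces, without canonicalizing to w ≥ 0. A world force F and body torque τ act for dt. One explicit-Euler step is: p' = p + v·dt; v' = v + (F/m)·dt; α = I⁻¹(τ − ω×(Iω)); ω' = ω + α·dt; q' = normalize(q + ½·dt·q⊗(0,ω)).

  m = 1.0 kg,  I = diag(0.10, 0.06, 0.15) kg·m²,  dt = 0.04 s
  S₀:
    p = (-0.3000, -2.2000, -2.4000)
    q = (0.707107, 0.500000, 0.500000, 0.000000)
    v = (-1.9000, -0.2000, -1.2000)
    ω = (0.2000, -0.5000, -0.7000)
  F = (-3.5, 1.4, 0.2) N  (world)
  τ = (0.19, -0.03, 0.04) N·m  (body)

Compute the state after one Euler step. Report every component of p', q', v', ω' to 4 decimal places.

α = I⁻¹(τ − ω×Iω) = (1.5850, -0.6167, 0.2400)
ω' = ω + α·dt = (0.2634, -0.5247, -0.6904)
2q̇ = q⊗(0,ω) = (0.1500000, -0.2085786, -0.0035535, -0.8449749)
updated quaternion q' = (0.7100, 0.4958, 0.4999, -0.0169)
linear accel F/m = (-3.5000, 1.4000, 0.2000)
new position p' = (-0.3760, -2.2080, -2.4480)
v' = v + a·dt = (-2.0400, -0.1440, -1.1920)

p' = (-0.3760, -2.2080, -2.4480)
q' = (0.7100, 0.4958, 0.4999, -0.0169)
v' = (-2.0400, -0.1440, -1.1920)
ω' = (0.2634, -0.5247, -0.6904)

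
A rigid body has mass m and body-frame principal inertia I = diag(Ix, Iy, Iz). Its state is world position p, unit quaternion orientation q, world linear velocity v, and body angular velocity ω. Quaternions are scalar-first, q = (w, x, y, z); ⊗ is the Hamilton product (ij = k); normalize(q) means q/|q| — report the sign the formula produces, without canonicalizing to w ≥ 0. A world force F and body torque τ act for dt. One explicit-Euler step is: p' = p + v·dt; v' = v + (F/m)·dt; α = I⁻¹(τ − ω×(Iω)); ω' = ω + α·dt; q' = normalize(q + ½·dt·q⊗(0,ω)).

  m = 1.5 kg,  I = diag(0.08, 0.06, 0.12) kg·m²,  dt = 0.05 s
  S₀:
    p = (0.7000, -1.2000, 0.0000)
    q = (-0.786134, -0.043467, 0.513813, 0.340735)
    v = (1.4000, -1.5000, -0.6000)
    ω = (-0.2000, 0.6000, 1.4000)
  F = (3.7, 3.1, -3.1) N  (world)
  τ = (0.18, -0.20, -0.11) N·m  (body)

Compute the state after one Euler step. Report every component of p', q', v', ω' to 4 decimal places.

p' = p + v·dt = (0.7700, -1.2750, -0.0300)
v + (F/m)dt = (1.5233, -1.3967, -0.7033)
gyro term ω×Iω = (0.0504, 0.0112, 0.0024)
(τ − ω×Iω)/I = (1.6200, -3.5200, -0.9367)
new body rate ω' = (-0.1190, 0.4240, 1.3532)
Hamilton product q⊗(0,ω) = (-0.7940102, 0.6721240, -0.4789736, -1.0239052)
q + ½dt·q⊗(0,ω), renormalized = (-0.8054, -0.0266, 0.5015, 0.3149)

p' = (0.7700, -1.2750, -0.0300)
q' = (-0.8054, -0.0266, 0.5015, 0.3149)
v' = (1.5233, -1.3967, -0.7033)
ω' = (-0.1190, 0.4240, 1.3532)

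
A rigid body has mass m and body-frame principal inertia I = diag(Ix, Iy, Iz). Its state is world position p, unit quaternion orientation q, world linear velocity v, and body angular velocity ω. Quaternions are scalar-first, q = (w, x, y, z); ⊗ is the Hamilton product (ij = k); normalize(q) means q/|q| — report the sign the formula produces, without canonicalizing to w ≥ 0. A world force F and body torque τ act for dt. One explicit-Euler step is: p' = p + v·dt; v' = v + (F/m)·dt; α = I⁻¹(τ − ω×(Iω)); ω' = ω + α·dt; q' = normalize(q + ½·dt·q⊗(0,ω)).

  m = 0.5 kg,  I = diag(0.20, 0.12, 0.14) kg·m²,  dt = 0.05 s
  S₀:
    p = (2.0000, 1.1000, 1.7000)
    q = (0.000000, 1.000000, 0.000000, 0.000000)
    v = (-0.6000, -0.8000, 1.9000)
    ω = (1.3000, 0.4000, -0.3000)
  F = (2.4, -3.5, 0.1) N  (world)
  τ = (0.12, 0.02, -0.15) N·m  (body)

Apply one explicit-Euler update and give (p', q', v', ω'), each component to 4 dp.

precession coupling ω×(Iω) = (-0.0024, -0.0234, -0.0416)
α = I⁻¹(τ − ω×Iω) = (0.6120, 0.3617, -0.7743)
new body rate ω' = (1.3306, 0.4181, -0.3387)
Hamilton product q⊗(0,ω) = (-1.3000000, 0.0000000, 0.3000000, 0.4000000)
q + ½dt·q⊗(0,ω), renormalized = (-0.0325, 0.9994, 0.0075, 0.0100)
a = (4.8000, -7.0000, 0.2000)
p + v·dt = (1.9700, 1.0600, 1.7950)
new velocity v' = (-0.3600, -1.1500, 1.9100)

p' = (1.9700, 1.0600, 1.7950)
q' = (-0.0325, 0.9994, 0.0075, 0.0100)
v' = (-0.3600, -1.1500, 1.9100)
ω' = (1.3306, 0.4181, -0.3387)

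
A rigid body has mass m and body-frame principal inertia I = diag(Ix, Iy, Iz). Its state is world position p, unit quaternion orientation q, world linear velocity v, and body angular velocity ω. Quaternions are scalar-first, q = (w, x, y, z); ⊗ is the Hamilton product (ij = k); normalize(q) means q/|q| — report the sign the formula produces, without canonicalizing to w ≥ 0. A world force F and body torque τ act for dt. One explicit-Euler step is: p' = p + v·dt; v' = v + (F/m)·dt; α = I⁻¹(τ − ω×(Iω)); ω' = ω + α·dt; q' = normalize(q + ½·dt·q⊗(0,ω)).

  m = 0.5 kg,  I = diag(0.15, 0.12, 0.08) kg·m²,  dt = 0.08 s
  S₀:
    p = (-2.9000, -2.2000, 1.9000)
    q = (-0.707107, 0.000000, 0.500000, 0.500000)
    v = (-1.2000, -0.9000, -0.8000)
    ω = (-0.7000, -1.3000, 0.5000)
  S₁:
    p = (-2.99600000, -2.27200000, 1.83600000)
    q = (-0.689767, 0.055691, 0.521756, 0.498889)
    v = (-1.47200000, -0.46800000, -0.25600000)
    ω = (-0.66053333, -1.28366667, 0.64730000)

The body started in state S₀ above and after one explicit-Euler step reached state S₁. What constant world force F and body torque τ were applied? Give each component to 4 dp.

F = (-1.7000, 2.7000, 3.4000)
τ = (0.1000, 0.0000, 0.1200)

rate change Δω = (0.03946667, 0.01633333, 0.14730000)
applied torque τ = (0.1000, 0.0000, 0.1200)
v₁ − v₀ = (-0.27200000, 0.43200000, 0.54400000)
F = m·Δv/dt = (-1.7000, 2.7000, 3.4000)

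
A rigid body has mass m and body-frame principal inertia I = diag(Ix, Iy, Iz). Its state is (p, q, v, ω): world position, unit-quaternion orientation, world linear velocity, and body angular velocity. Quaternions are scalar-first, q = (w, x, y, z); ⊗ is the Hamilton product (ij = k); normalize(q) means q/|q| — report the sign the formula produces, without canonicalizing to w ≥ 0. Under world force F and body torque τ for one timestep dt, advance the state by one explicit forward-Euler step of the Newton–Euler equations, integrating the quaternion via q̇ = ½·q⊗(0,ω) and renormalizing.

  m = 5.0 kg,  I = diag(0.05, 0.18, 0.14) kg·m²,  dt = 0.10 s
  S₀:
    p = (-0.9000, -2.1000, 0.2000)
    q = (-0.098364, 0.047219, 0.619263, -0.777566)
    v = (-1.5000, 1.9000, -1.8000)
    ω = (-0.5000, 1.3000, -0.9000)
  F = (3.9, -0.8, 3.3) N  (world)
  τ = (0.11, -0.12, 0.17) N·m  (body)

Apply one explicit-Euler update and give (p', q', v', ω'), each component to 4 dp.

a = (0.7800, -0.1600, 0.6600)
p' = p + v·dt = (-1.0500, -1.9100, 0.0200)
v' = v + a·dt = (-1.4220, 1.8840, -1.7340)
(τ − ω×Iω)/I = (1.2640, -0.4417, 1.8179)
new body rate ω' = (-0.3736, 1.2558, -0.7182)
q⊗(0,ω) = (-1.4812418, 0.5026811, 0.3034069, 0.4595438)
updated quaternion q' = (-0.1718, 0.0721, 0.6323, -0.7520)

p' = (-1.0500, -1.9100, 0.0200)
q' = (-0.1718, 0.0721, 0.6323, -0.7520)
v' = (-1.4220, 1.8840, -1.7340)
ω' = (-0.3736, 1.2558, -0.7182)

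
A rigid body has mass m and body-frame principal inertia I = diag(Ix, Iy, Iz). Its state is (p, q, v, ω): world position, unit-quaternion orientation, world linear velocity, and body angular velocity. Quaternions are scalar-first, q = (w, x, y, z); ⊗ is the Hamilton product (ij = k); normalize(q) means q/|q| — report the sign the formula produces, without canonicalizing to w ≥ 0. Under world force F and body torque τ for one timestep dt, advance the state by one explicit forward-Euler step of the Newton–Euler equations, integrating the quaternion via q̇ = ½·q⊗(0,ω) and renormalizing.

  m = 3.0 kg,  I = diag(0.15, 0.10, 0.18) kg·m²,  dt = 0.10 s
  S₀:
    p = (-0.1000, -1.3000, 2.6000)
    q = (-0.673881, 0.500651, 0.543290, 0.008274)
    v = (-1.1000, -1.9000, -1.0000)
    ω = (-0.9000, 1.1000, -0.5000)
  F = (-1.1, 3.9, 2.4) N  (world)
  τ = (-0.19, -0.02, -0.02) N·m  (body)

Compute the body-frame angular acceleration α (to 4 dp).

precession coupling ω×(Iω) = (-0.0440, -0.0135, 0.0495)
α = I⁻¹(τ − ω×Iω) = (-0.9733, -0.0650, -0.3861)

α = (-0.9733, -0.0650, -0.3861)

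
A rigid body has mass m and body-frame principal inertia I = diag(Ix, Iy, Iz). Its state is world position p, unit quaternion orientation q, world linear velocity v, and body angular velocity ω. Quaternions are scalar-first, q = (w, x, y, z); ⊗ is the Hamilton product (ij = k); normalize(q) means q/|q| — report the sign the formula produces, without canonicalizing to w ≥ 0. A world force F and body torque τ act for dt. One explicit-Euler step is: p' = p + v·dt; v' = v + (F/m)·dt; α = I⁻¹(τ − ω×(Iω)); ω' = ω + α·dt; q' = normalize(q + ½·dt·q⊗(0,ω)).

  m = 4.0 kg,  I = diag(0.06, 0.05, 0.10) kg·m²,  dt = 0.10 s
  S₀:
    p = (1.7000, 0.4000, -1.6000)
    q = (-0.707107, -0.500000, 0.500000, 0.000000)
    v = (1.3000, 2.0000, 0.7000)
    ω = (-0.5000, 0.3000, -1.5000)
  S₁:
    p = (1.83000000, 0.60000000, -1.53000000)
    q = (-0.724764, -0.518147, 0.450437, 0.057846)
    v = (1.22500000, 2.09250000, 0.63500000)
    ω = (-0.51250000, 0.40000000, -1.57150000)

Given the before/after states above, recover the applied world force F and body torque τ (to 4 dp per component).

ω₁ − ω₀ = (-0.01250000, 0.10000000, -0.07150000)
I·α + gyro = (-0.0300, 0.0200, -0.0700)
v₁ − v₀ = (-0.07500000, 0.09250000, -0.06500000)
applied force F = (-3.0000, 3.7000, -2.6000)

F = (-3.0000, 3.7000, -2.6000)
τ = (-0.0300, 0.0200, -0.0700)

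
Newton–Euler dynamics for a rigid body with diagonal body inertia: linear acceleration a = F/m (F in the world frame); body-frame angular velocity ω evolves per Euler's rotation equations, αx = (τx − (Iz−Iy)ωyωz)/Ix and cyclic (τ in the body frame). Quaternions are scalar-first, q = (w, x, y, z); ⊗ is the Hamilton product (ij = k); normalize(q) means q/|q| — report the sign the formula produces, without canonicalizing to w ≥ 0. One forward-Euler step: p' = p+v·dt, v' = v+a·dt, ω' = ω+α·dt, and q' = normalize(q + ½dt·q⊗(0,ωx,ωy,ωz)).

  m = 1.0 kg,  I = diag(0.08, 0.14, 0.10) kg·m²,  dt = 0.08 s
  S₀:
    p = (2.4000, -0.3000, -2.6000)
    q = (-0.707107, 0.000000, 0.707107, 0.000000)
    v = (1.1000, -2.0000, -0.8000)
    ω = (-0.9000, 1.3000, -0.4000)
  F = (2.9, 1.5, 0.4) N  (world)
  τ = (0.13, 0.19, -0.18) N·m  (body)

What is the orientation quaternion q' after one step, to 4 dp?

Hamilton product q⊗(0,ω) = (-0.9192391, 0.3535535, -0.9192391, 0.9192391)
q' = normalize(q + ½dt·q⊗(0,ω)) = (-0.7423, 0.0141, 0.6689, 0.0367)

q' = (-0.7423, 0.0141, 0.6689, 0.0367)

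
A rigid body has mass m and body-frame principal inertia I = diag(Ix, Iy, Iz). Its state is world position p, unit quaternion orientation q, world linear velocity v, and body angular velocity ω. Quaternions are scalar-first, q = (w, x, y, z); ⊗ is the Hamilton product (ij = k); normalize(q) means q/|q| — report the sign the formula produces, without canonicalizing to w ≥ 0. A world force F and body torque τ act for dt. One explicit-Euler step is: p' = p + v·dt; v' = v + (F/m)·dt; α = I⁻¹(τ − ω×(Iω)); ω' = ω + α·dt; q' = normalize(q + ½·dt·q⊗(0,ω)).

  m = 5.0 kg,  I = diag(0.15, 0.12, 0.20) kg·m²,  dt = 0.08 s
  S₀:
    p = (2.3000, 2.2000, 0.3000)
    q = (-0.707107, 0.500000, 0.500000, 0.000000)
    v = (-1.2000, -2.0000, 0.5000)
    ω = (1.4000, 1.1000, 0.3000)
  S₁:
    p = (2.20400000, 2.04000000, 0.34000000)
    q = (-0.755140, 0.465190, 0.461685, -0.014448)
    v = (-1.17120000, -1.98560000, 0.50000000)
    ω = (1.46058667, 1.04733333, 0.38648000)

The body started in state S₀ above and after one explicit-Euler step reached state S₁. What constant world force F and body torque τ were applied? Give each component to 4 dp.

Δv = v₁−v₀ = (0.02880000, 0.01440000, 0.00000000)
m·(v₁−v₀)/dt = (1.8000, 0.9000, 0.0000)
rate change Δω = (0.06058667, -0.05266667, 0.08648000)
τ = I·(Δω/dt) + ω₀×(Iω₀) = (0.1400, -0.1000, 0.1700)

F = (1.8000, 0.9000, 0.0000)
τ = (0.1400, -0.1000, 0.1700)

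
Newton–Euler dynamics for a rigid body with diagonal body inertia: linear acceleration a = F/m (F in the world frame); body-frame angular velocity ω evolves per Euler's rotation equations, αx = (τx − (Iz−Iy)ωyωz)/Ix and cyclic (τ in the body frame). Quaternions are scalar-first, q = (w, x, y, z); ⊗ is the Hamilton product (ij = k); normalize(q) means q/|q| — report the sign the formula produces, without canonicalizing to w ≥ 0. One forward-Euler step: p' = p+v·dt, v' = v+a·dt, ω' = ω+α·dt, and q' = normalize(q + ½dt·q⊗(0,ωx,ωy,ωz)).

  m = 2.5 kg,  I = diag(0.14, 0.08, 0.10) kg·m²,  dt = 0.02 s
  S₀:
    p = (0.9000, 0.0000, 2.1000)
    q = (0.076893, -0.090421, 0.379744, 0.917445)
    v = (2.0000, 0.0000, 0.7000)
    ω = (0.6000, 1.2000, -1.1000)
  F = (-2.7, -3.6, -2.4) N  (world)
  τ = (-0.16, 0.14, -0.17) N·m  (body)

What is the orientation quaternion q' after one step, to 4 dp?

Hamilton product q⊗(0,ω) = (0.6077493, -1.4725166, 0.5432755, -0.4209339)
updated quaternion q' = (0.0830, -0.1051, 0.3851, 0.9131)

q' = (0.0830, -0.1051, 0.3851, 0.9131)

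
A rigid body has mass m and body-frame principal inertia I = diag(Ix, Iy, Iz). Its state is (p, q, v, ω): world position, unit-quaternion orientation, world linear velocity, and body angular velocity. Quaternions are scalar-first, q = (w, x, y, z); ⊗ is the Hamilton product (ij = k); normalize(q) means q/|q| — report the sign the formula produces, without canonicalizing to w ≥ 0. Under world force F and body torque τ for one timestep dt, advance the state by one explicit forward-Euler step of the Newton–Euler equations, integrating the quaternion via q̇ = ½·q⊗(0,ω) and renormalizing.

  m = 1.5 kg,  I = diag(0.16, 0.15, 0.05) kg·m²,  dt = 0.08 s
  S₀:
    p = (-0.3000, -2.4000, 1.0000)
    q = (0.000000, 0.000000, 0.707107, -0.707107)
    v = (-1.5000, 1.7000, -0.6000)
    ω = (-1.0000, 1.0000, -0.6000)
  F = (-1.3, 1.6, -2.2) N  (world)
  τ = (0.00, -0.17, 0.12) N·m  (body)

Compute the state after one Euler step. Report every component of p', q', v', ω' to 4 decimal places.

(τ − ω×Iω)/I = (-0.3750, -1.5733, 2.2000)
new body rate ω' = (-1.0300, 0.8741, -0.4240)
q⊗(0,ω) = (-1.1313712, 0.2828428, 0.7071070, 0.7071070)
q + ½dt·q⊗(0,ω), renormalized = (-0.0452, 0.0113, 0.7340, -0.6775)
p' = p + v·dt = (-0.4200, -2.2640, 0.9520)
v + (F/m)dt = (-1.5693, 1.7853, -0.7173)

p' = (-0.4200, -2.2640, 0.9520)
q' = (-0.0452, 0.0113, 0.7340, -0.6775)
v' = (-1.5693, 1.7853, -0.7173)
ω' = (-1.0300, 0.8741, -0.4240)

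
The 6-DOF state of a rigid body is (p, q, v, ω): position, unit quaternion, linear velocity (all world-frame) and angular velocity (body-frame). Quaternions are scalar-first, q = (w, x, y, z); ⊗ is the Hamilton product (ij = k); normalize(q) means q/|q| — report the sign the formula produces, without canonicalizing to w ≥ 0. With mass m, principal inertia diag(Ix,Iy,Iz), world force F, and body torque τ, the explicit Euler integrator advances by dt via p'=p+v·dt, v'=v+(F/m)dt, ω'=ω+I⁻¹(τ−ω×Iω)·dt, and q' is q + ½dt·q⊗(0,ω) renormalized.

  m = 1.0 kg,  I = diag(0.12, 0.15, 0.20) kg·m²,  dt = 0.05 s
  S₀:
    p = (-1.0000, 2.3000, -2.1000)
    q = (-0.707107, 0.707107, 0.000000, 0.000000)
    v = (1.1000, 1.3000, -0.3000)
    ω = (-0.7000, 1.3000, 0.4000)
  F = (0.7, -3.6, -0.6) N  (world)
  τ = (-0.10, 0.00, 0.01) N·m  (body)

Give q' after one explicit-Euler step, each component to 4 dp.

q' = (-0.6942, 0.7190, -0.0300, 0.0159)

q⊗(0,ω) = (0.4949749, 0.4949749, -1.2020819, 0.6363963)
q + ½dt·q⊗(0,ω), renormalized = (-0.6942, 0.7190, -0.0300, 0.0159)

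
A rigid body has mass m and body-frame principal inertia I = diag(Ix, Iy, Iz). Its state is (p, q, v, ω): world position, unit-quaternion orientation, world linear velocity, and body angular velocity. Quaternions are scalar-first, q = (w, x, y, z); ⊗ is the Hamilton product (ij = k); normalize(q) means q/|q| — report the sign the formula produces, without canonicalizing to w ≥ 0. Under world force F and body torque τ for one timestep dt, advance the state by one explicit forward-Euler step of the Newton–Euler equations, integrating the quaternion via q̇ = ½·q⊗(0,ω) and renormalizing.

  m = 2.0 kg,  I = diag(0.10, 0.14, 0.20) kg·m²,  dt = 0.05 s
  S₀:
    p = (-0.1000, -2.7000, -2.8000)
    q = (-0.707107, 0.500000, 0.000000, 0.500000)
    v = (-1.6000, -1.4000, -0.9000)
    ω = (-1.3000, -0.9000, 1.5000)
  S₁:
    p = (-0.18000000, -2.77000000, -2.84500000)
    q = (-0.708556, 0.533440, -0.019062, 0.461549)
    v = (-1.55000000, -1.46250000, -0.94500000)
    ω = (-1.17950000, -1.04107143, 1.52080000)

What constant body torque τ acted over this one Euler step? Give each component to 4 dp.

rate change Δω = (0.12050000, -0.14107143, 0.02080000)
gyro term ω₀×Iω₀ = (-0.0810, 0.1950, 0.0468)
τ = I·(Δω/dt) + ω₀×(Iω₀) = (0.1600, -0.2000, 0.1300)

τ = (0.1600, -0.2000, 0.1300)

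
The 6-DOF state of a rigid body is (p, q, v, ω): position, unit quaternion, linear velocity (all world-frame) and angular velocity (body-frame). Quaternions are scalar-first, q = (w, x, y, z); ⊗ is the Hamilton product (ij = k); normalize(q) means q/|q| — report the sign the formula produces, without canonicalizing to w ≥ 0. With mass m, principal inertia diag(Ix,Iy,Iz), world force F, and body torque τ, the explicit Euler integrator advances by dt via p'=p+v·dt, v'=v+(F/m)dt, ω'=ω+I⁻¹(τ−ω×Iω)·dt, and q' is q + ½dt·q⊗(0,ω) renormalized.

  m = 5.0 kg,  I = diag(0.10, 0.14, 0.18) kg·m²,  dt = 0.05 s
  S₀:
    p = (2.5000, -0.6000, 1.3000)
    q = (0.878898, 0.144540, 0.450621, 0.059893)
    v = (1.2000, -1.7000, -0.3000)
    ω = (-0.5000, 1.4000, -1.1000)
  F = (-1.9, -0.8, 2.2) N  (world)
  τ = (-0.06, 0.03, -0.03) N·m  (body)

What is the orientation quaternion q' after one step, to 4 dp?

q' = (0.8657, 0.1189, 0.4841, 0.0464)

Hamilton product q⊗(0,ω) = (-0.4927171, -1.0189823, 1.3595047, -0.5391213)
updated quaternion q' = (0.8657, 0.1189, 0.4841, 0.0464)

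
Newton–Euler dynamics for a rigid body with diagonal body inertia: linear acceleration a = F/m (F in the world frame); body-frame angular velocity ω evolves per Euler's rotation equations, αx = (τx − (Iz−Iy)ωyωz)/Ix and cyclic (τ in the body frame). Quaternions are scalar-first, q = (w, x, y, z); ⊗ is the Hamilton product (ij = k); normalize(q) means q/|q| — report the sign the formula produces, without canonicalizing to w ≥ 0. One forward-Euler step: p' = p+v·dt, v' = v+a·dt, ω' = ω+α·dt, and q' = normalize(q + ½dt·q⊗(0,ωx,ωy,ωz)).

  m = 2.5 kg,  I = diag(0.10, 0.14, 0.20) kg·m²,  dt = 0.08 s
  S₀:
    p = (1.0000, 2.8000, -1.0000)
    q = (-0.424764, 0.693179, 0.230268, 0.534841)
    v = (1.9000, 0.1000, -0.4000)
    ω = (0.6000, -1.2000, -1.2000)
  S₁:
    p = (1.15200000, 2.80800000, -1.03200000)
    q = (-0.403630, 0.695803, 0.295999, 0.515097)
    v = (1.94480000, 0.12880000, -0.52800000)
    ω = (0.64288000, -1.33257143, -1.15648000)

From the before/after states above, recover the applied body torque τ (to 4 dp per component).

τ = (0.1400, -0.1600, 0.0800)

rate change Δω = (0.04288000, -0.13257143, 0.04352000)
applied torque τ = (0.1400, -0.1600, 0.0800)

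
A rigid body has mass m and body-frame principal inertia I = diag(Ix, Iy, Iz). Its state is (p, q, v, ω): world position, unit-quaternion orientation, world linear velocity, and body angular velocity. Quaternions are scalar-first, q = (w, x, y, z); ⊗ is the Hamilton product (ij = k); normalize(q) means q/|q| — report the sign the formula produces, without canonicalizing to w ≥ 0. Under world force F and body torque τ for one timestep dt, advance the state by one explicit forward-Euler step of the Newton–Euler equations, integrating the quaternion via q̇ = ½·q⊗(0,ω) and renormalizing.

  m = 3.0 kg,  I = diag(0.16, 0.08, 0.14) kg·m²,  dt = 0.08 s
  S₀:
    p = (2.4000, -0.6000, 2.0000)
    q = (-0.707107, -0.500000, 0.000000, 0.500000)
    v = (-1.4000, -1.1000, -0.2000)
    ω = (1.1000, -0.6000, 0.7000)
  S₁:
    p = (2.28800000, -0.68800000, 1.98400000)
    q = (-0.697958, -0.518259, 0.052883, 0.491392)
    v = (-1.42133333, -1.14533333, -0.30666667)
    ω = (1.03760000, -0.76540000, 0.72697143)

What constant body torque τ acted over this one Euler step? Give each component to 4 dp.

ω₁ − ω₀ = (-0.06240000, -0.16540000, 0.02697143)
ω₀×(Iω₀) = (-0.0252, 0.0154, 0.0528)
I·α + gyro = (-0.1500, -0.1500, 0.1000)

τ = (-0.1500, -0.1500, 0.1000)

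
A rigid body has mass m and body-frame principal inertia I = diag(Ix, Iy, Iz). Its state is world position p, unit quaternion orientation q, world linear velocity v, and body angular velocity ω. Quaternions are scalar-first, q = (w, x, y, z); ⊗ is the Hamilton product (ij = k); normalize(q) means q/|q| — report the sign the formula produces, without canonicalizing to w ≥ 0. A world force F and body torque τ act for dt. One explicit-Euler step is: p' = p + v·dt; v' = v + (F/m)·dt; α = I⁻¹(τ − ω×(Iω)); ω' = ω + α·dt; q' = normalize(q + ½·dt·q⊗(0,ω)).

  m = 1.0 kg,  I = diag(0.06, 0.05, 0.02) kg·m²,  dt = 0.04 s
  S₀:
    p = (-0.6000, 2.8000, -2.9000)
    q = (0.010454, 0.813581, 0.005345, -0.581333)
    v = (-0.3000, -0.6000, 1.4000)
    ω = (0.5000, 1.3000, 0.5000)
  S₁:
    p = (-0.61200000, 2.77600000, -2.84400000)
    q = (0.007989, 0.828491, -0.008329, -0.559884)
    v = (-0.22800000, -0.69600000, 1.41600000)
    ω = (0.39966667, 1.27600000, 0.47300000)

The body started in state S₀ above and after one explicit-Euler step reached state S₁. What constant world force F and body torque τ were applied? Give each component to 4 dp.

F = (1.8000, -2.4000, 0.4000)
τ = (-0.1700, -0.0200, -0.0200)

velocity change Δv = (0.07200000, -0.09600000, 0.01600000)
m·(v₁−v₀)/dt = (1.8000, -2.4000, 0.4000)
ω₁ − ω₀ = (-0.10033333, -0.02400000, -0.02700000)
gyro term ω₀×Iω₀ = (-0.0195, 0.0100, -0.0065)
τ = I·(Δω/dt) + ω₀×(Iω₀) = (-0.1700, -0.0200, -0.0200)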